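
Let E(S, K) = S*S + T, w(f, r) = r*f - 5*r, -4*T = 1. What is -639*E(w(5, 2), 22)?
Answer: 639/4 ≈ 159.75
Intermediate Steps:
T = -¼ (T = -¼*1 = -¼ ≈ -0.25000)
w(f, r) = -5*r + f*r (w(f, r) = f*r - 5*r = -5*r + f*r)
E(S, K) = -¼ + S² (E(S, K) = S*S - ¼ = S² - ¼ = -¼ + S²)
-639*E(w(5, 2), 22) = -639*(-¼ + (2*(-5 + 5))²) = -639*(-¼ + (2*0)²) = -639*(-¼ + 0²) = -639*(-¼ + 0) = -639*(-¼) = 639/4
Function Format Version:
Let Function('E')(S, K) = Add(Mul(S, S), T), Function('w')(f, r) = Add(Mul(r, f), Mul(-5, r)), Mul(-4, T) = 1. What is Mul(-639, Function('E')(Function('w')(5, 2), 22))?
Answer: Rational(639, 4) ≈ 159.75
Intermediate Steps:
T = Rational(-1, 4) (T = Mul(Rational(-1, 4), 1) = Rational(-1, 4) ≈ -0.25000)
Function('w')(f, r) = Add(Mul(-5, r), Mul(f, r)) (Function('w')(f, r) = Add(Mul(f, r), Mul(-5, r)) = Add(Mul(-5, r), Mul(f, r)))
Function('E')(S, K) = Add(Rational(-1, 4), Pow(S, 2)) (Function('E')(S, K) = Add(Mul(S, S), Rational(-1, 4)) = Add(Pow(S, 2), Rational(-1, 4)) = Add(Rational(-1, 4), Pow(S, 2)))
Mul(-639, Function('E')(Function('w')(5, 2), 22)) = Mul(-639, Add(Rational(-1, 4), Pow(Mul(2, Add(-5, 5)), 2))) = Mul(-639, Add(Rational(-1, 4), Pow(Mul(2, 0), 2))) = Mul(-639, Add(Rational(-1, 4), Pow(0, 2))) = Mul(-639, Add(Rational(-1, 4), 0)) = Mul(-639, Rational(-1, 4)) = Rational(639, 4)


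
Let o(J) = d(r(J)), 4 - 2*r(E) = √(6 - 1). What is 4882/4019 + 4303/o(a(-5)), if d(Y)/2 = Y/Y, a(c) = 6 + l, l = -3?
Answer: 17303521/8038 ≈ 2152.7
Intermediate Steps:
r(E) = 2 - √5/2 (r(E) = 2 - √(6 - 1)/2 = 2 - √5/2)
a(c) = 3 (a(c) = 6 - 3 = 3)
d(Y) = 2 (d(Y) = 2*(Y/Y) = 2*1 = 2)
o(J) = 2
4882/4019 + 4303/o(a(-5)) = 4882/4019 + 4303/2 = 17303521/8038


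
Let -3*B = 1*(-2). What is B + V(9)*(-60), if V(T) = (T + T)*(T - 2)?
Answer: -22678/3 ≈ -7559.3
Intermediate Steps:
B = 2/3 (B = -(-2)/3 = -1/3*(-2) = 2/3 ≈ 0.66667)
V(T) = 2*T*(-2 + T) (V(T) = (2*T)*(-2 + T) = 2*T*(-2 + T))
B + V(9)*(-60) = 2/3 + (2*9*(-2 + 9))*(-60) = 2/3 + (2*9*7)*(-60) = 2/3 + 126*(-60) = 2/3 - 7560 = -22678/3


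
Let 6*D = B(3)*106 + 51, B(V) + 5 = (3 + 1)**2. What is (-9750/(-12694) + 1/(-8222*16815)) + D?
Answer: 89329238925874/438745673355 ≈ 203.60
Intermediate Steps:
B(V) = 11 (B(V) = -5 + (3 + 1)**2 = -5 + 4**2 = -5 + 16 = 11)
D = 1217/6 (D = (11*106 + 51)/6 = (1166 + 51)/6 = (1/6)*1217 = 1217/6 ≈ 202.83)
(-9750/(-12694) + 1/(-8222*16815)) + D = (-9750/(-12694) + 1/(-8222*16815)) + 1217/6 = (-9750*(-1/12694) - 1/8222*1/16815) + 1217/6 = (4875/6347 - 1/138252930) + 1217/6 = 673983027403/877491346710 + 1217/6 = 89329238925874/438745673355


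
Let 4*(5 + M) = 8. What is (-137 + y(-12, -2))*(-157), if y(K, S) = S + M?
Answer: 22294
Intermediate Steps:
M = -3 (M = -5 + (¼)*8 = -5 + 2 = -3)
y(K, S) = -3 + S (y(K, S) = S - 3 = -3 + S)
(-137 + y(-12, -2))*(-157) = (-137 + (-3 - 2))*(-157) = (-137 - 5)*(-157) = -142*(-157) = 22294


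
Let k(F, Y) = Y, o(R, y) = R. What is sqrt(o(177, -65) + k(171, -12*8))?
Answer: 9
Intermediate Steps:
sqrt(o(177, -65) + k(171, -12*8)) = sqrt(177 - 12*8) = sqrt(177 - 96) = sqrt(81) = 9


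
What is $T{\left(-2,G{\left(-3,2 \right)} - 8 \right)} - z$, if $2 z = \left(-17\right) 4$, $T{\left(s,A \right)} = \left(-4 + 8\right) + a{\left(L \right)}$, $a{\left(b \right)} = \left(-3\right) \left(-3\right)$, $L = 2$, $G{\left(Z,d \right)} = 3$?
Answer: $47$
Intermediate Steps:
$a{\left(b \right)} = 9$
$T{\left(s,A \right)} = 13$ ($T{\left(s,A \right)} = \left(-4 + 8\right) + 9 = 4 + 9 = 13$)
$z = -34$ ($z = \frac{\left(-17\right) 4}{2} = \frac{1}{2} \left(-68\right) = -34$)
$T{\left(-2,G{\left(-3,2 \right)} - 8 \right)} - z = 13 - -34 = 13 + 34 = 47$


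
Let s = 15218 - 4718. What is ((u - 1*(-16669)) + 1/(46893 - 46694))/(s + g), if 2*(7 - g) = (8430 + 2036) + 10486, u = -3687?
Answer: 2583419/6169 ≈ 418.77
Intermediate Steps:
g = -10469 (g = 7 - ((8430 + 2036) + 10486)/2 = 7 - (10466 + 10486)/2 = 7 - ½*20952 = 7 - 10476 = -10469)
s = 10500
((u - 1*(-16669)) + 1/(46893 - 46694))/(s + g) = ((-3687 - 1*(-16669)) + 1/(46893 - 46694))/(10500 - 10469) = ((-3687 + 16669) + 1/199)/31 = (12982 + 1/199)*(1/31) = (2583419/199)*(1/31) = 2583419/6169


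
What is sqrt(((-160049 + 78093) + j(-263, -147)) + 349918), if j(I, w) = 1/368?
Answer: sqrt(2268030391)/92 ≈ 517.65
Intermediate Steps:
j(I, w) = 1/368
sqrt(((-160049 + 78093) + j(-263, -147)) + 349918) = sqrt(((-160049 + 78093) + 1/368) + 349918) = sqrt((-81956 + 1/368) + 349918) = sqrt(-30159807/368 + 349918) = sqrt(98610017/368) = sqrt(2268030391)/92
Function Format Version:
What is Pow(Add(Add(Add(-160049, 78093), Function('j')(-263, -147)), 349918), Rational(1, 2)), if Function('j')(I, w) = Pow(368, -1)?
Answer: Mul(Rational(1, 92), Pow(2268030391, Rational(1, 2))) ≈ 517.65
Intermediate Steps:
Function('j')(I, w) = Rational(1, 368)
Pow(Add(Add(Add(-160049, 78093), Function('j')(-263, -147)), 349918), Rational(1, 2)) = Pow(Add(Add(Add(-160049, 78093), Rational(1, 368)), 349918), Rational(1, 2)) = Pow(Add(Add(-81956, Rational(1, 368)), 349918), Rational(1, 2)) = Pow(Add(Rational(-30159807, 368), 349918), Rational(1, 2)) = Pow(Rational(98610017, 368), Rational(1, 2)) = Mul(Rational(1, 92), Pow(2268030391, Rational(1, 2)))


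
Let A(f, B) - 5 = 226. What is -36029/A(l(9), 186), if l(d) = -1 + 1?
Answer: -5147/33 ≈ -155.97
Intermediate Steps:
l(d) = 0
A(f, B) = 231 (A(f, B) = 5 + 226 = 231)
-36029/A(l(9), 186) = -36029/231 = -36029*1/231 = -5147/33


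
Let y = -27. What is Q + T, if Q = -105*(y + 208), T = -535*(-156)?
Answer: 64455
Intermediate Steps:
T = 83460
Q = -19005 (Q = -105*(-27 + 208) = -105*181 = -19005)
Q + T = -19005 + 83460 = 64455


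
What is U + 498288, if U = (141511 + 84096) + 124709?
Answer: 848604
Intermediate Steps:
U = 350316 (U = 225607 + 124709 = 350316)
U + 498288 = 350316 + 498288 = 848604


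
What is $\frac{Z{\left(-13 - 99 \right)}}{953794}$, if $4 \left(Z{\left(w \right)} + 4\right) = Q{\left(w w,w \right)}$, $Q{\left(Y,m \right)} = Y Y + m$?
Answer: $\frac{19668976}{476897} \approx 41.244$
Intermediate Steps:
$Q{\left(Y,m \right)} = m + Y^{2}$ ($Q{\left(Y,m \right)} = Y^{2} + m = m + Y^{2}$)
$Z{\left(w \right)} = -4 + \frac{w}{4} + \frac{w^{4}}{4}$ ($Z{\left(w \right)} = -4 + \frac{w + \left(w w\right)^{2}}{4} = -4 + \frac{w + \left(w^{2}\right)^{2}}{4} = -4 + \frac{w + w^{4}}{4} = -4 + \left(\frac{w}{4} + \frac{w^{4}}{4}\right) = -4 + \frac{w}{4} + \frac{w^{4}}{4}$)
$\frac{Z{\left(-13 - 99 \right)}}{953794} = \frac{-4 + \frac{-13 - 99}{4} + \frac{\left(-13 - 99\right)^{4}}{4}}{953794} = \left(-4 + \frac{-13 - 99}{4} + \frac{\left(-13 - 99\right)^{4}}{4}\right) \frac{1}{953794} = \left(-4 + \frac{1}{4} \left(-112\right) + \frac{\left(-112\right)^{4}}{4}\right) \frac{1}{953794} = \left(-4 - 28 + \frac{1}{4} \cdot 157351936\right) \frac{1}{953794} = \left(-4 - 28 + 39337984\right) \frac{1}{953794} = 39337952 \cdot \frac{1}{953794} = \frac{19668976}{476897}$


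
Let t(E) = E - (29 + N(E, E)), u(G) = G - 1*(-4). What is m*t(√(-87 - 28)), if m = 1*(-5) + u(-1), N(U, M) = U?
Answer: 58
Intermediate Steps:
u(G) = 4 + G (u(G) = G + 4 = 4 + G)
t(E) = -29 (t(E) = E - (29 + E) = E + (-29 - E) = -29)
m = -2 (m = 1*(-5) + (4 - 1) = -5 + 3 = -2)
m*t(√(-87 - 28)) = -2*(-29) = 58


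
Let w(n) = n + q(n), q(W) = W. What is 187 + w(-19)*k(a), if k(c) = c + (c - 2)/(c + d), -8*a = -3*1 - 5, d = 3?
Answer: 317/2 ≈ 158.50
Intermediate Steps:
w(n) = 2*n (w(n) = n + n = 2*n)
a = 1 (a = -(-3*1 - 5)/8 = -(-3 - 5)/8 = -⅛*(-8) = 1)
k(c) = c + (-2 + c)/(3 + c) (k(c) = c + (c - 2)/(c + 3) = c + (-2 + c)/(3 + c))
187 + w(-19)*k(a) = 187 + (2*(-19))*((-2 + 1² + 4*1)/(3 + 1)) = 187 - 38*(-2 + 1 + 4)/4 = 187 - 19*3/2 = 187 - 38*¾ = 187 - 57/2 = 317/2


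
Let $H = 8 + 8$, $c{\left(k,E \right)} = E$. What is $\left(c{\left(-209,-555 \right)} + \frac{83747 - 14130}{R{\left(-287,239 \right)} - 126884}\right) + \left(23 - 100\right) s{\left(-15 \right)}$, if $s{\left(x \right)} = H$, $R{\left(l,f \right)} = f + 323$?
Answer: $- \frac{225807031}{126322} \approx -1787.6$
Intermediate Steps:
$R{\left(l,f \right)} = 323 + f$
$H = 16$
$s{\left(x \right)} = 16$
$\left(c{\left(-209,-555 \right)} + \frac{83747 - 14130}{R{\left(-287,239 \right)} - 126884}\right) + \left(23 - 100\right) s{\left(-15 \right)} = \left(-555 + \frac{83747 - 14130}{\left(323 + 239\right) - 126884}\right) + \left(23 - 100\right) 16 = \left(-555 + \frac{69617}{562 - 126884}\right) - 1232 = \left(-555 + \frac{69617}{-126322}\right) - 1232 = \left(-555 + 69617 \left(- \frac{1}{126322}\right)\right) - 1232 = \left(-555 - \frac{69617}{126322}\right) - 1232 = - \frac{70178327}{126322} - 1232 = - \frac{225807031}{126322}$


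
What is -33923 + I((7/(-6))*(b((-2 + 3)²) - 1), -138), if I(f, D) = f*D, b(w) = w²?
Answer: -33923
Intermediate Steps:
I(f, D) = D*f
-33923 + I((7/(-6))*(b((-2 + 3)²) - 1), -138) = -33923 - 138*7/(-6)*(((-2 + 3)²)² - 1) = -33923 - 138*7*(-⅙)*((1²)² - 1) = -33923 - (-161)*(1² - 1) = -33923 - (-161)*(1 - 1) = -33923 - (-161)*0 = -33923 - 138*0 = -33923 + 0 = -33923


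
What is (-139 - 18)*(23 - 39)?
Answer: 2512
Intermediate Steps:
(-139 - 18)*(23 - 39) = -157*(-16) = 2512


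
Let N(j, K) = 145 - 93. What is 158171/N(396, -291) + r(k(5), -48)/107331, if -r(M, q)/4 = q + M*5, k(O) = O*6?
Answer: 435298215/143108 ≈ 3041.7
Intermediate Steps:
k(O) = 6*O
N(j, K) = 52
r(M, q) = -20*M - 4*q (r(M, q) = -4*(q + M*5) = -4*(q + 5*M) = -20*M - 4*q)
158171/N(396, -291) + r(k(5), -48)/107331 = 158171/52 + (-120*5 - 4*(-48))/107331 = 158171*(1/52) + (-20*30 + 192)*(1/107331) = 12167/4 + (-600 + 192)*(1/107331) = 12167/4 - 408*1/107331 = 12167/4 - 136/35777 = 435298215/143108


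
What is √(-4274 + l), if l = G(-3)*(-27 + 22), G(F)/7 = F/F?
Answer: I*√4309 ≈ 65.643*I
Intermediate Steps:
G(F) = 7 (G(F) = 7*(F/F) = 7*1 = 7)
l = -35 (l = 7*(-27 + 22) = 7*(-5) = -35)
√(-4274 + l) = √(-4274 - 35) = √(-4309) = I*√4309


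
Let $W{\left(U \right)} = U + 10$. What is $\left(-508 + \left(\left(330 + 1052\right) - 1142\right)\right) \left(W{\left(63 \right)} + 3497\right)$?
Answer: $-956760$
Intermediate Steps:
$W{\left(U \right)} = 10 + U$
$\left(-508 + \left(\left(330 + 1052\right) - 1142\right)\right) \left(W{\left(63 \right)} + 3497\right) = \left(-508 + \left(\left(330 + 1052\right) - 1142\right)\right) \left(\left(10 + 63\right) + 3497\right) = \left(-508 + \left(1382 - 1142\right)\right) \left(73 + 3497\right) = \left(-508 + 240\right) 3570 = \left(-268\right) 3570 = -956760$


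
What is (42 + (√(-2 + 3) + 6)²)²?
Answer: 8281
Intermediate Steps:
(42 + (√(-2 + 3) + 6)²)² = (42 + (√1 + 6)²)² = (42 + (1 + 6)²)² = (42 + 7²)² = (42 + 49)² = 91² = 8281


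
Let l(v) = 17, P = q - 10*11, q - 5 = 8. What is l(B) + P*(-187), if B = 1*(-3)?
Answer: 18156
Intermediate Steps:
q = 13 (q = 5 + 8 = 13)
B = -3
P = -97 (P = 13 - 10*11 = 13 - 110 = -97)
l(B) + P*(-187) = 17 - 97*(-187) = 17 + 18139 = 18156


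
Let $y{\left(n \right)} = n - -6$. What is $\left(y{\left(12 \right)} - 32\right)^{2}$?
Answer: $196$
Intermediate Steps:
$y{\left(n \right)} = 6 + n$ ($y{\left(n \right)} = n + 6 = 6 + n$)
$\left(y{\left(12 \right)} - 32\right)^{2} = \left(\left(6 + 12\right) - 32\right)^{2} = \left(18 - 32\right)^{2} = \left(-14\right)^{2} = 196$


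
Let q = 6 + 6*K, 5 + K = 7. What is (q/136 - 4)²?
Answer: 69169/4624 ≈ 14.959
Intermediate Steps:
K = 2 (K = -5 + 7 = 2)
q = 18 (q = 6 + 6*2 = 6 + 12 = 18)
(q/136 - 4)² = (18/136 - 4)² = (18*(1/136) - 4)² = (9/68 - 4)² = (-263/68)² = 69169/4624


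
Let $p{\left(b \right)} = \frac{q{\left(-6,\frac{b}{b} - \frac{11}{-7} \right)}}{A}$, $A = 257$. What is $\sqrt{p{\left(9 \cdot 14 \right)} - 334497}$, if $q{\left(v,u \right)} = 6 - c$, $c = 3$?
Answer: $\frac{i \sqrt{22093191582}}{257} \approx 578.36 i$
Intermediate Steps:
$q{\left(v,u \right)} = 3$ ($q{\left(v,u \right)} = 6 - 3 = 3$)
$p{\left(b \right)} = \frac{3}{257}$
$\sqrt{p{\left(9 \cdot 14 \right)} - 334497} = \sqrt{\frac{3}{257} - 334497} = \sqrt{- \frac{85965726}{257}} = \frac{i \sqrt{22093191582}}{257}$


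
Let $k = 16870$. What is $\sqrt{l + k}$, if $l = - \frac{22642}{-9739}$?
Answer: $\frac{2 \sqrt{400077077927}}{9739} \approx 129.89$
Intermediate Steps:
$l = \frac{22642}{9739}$ ($l = \left(-22642\right) \left(- \frac{1}{9739}\right) = \frac{22642}{9739} \approx 2.3249$)
$\sqrt{l + k} = \sqrt{\frac{22642}{9739} + 16870} = \sqrt{\frac{164319572}{9739}} = \frac{2 \sqrt{400077077927}}{9739}$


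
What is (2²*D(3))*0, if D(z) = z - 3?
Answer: 0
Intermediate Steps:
D(z) = -3 + z
(2²*D(3))*0 = (2²*(-3 + 3))*0 = (4*0)*0 = 0*0 = 0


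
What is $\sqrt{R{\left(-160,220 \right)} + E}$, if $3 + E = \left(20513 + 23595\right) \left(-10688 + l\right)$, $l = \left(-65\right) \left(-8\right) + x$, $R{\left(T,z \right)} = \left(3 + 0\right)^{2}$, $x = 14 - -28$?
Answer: $i \sqrt{446637602} \approx 21134.0 i$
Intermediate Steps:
$x = 42$ ($x = 14 + 28 = 42$)
$R{\left(T,z \right)} = 9$ ($R{\left(T,z \right)} = 3^{2} = 9$)
$l = 562$ ($l = \left(-65\right) \left(-8\right) + 42 = 520 + 42 = 562$)
$E = -446637611$ ($E = -3 + \left(20513 + 23595\right) \left(-10688 + 562\right) = -3 + 44108 \left(-10126\right) = -3 - 446637608 = -446637611$)
$\sqrt{R{\left(-160,220 \right)} + E} = \sqrt{9 - 446637611} = \sqrt{-446637602} = i \sqrt{446637602}$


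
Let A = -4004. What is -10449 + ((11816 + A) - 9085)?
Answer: -11722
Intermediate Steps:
-10449 + ((11816 + A) - 9085) = -10449 + ((11816 - 4004) - 9085) = -10449 + (7812 - 9085) = -10449 - 1273 = -11722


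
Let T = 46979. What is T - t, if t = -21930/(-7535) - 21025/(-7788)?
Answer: 50118540211/1066956 ≈ 46973.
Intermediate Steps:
t = 5985713/1066956 (t = -21930*(-1/7535) - 21025*(-1/7788) = 4386/1507 + 21025/7788 = 5985713/1066956 ≈ 5.6101)
T - t = 46979 - 1*5985713/1066956 = 46979 - 5985713/1066956 = 50118540211/1066956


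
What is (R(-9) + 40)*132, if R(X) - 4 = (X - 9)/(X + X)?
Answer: 5940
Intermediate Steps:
R(X) = 4 + (-9 + X)/(2*X) (R(X) = 4 + (X - 9)/(X + X) = 4 + (-9 + X)/((2*X)) = 4 + (-9 + X)*(1/(2*X)) = 4 + (-9 + X)/(2*X))
(R(-9) + 40)*132 = ((9/2)*(-1 - 9)/(-9) + 40)*132 = ((9/2)*(-⅑)*(-10) + 40)*132 = (5 + 40)*132 = 45*132 = 5940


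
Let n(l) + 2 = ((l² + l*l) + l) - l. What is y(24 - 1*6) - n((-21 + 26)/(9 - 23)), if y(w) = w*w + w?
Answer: 33687/98 ≈ 343.75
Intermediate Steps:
y(w) = w + w² (y(w) = w² + w = w + w²)
n(l) = -2 + 2*l² (n(l) = -2 + (((l² + l*l) + l) - l) = -2 + (((l² + l²) + l) - l) = -2 + ((2*l² + l) - l) = -2 + ((l + 2*l²) - l) = -2 + 2*l²)
y(24 - 1*6) - n((-21 + 26)/(9 - 23)) = (24 - 1*6)*(1 + (24 - 1*6)) - (-2 + 2*((-21 + 26)/(9 - 23))²) = (24 - 6)*(1 + (24 - 6)) - (-2 + 2*(5/(-14))²) = 18*(1 + 18) - (-2 + 2*(5*(-1/14))²) = 18*19 - (-2 + 2*(-5/14)²) = 342 - (-2 + 2*(25/196)) = 342 - (-2 + 25/98) = 342 - 1*(-171/98) = 342 + 171/98 = 33687/98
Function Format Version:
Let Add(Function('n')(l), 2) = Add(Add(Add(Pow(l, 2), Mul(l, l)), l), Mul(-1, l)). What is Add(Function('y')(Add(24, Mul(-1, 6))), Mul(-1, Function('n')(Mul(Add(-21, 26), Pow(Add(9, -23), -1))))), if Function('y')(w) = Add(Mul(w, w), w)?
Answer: Rational(33687, 98) ≈ 343.75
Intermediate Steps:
Function('y')(w) = Add(w, Pow(w, 2)) (Function('y')(w) = Add(Pow(w, 2), w) = Add(w, Pow(w, 2)))
Function('n')(l) = Add(-2, Mul(2, Pow(l, 2))) (Function('n')(l) = Add(-2, Add(Add(Add(Pow(l, 2), Mul(l, l)), l), Mul(-1, l))) = Add(-2, Add(Add(Add(Pow(l, 2), Pow(l, 2)), l), Mul(-1, l))) = Add(-2, Add(Add(Mul(2, Pow(l, 2)), l), Mul(-1, l))) = Add(-2, Add(Add(l, Mul(2, Pow(l, 2))), Mul(-1, l))) = Add(-2, Mul(2, Pow(l, 2))))
Add(Function('y')(Add(24, Mul(-1, 6))), Mul(-1, Function('n')(Mul(Add(-21, 26), Pow(Add(9, -23), -1))))) = Add(Mul(Add(24, Mul(-1, 6)), Add(1, Add(24, Mul(-1, 6)))), Mul(-1, Add(-2, Mul(2, Pow(Mul(Add(-21, 26), Pow(Add(9, -23), -1)), 2))))) = Add(Mul(Add(24, -6), Add(1, Add(24, -6))), Mul(-1, Add(-2, Mul(2, Pow(Mul(5, Pow(-14, -1)), 2))))) = Add(Mul(18, Add(1, 18)), Mul(-1, Add(-2, Mul(2, Pow(Mul(5, Rational(-1, 14)), 2))))) = Add(Mul(18, 19), Mul(-1, Add(-2, Mul(2, Pow(Rational(-5, 14), 2))))) = Add(342, Mul(-1, Add(-2, Mul(2, Rational(25, 196))))) = Add(342, Mul(-1, Add(-2, Rational(25, 98)))) = Add(342, Mul(-1, Rational(-171, 98))) = Add(342, Rational(171, 98)) = Rational(33687, 98)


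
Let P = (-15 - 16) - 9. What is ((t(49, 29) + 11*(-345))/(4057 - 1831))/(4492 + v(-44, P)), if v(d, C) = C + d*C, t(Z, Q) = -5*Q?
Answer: -985/3456978 ≈ -0.00028493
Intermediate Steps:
P = -40 (P = -31 - 9 = -40)
v(d, C) = C + C*d
((t(49, 29) + 11*(-345))/(4057 - 1831))/(4492 + v(-44, P)) = ((-5*29 + 11*(-345))/(4057 - 1831))/(4492 - 40*(1 - 44)) = ((-145 - 3795)/2226)/(4492 - 40*(-43)) = (-3940*1/2226)/(4492 + 1720) = -1970/1113/6212 = -1970/1113*1/6212 = -985/3456978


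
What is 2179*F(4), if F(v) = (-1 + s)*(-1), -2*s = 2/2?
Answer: 6537/2 ≈ 3268.5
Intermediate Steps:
s = -½ (s = -1/2 = -½*1 = -½ ≈ -0.50000)
F(v) = 3/2 (F(v) = (-1 - ½)*(-1) = -3/2*(-1) = 3/2)
2179*F(4) = 2179*(3/2) = 6537/2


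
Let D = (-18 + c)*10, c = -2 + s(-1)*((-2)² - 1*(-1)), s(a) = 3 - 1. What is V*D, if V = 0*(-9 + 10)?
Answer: 0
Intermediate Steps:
V = 0 (V = 0*1 = 0)
s(a) = 2
c = 8 (c = -2 + 2*((-2)² - 1*(-1)) = -2 + 2*(4 + 1) = -2 + 2*5 = -2 + 10 = 8)
D = -100 (D = (-18 + 8)*10 = -10*10 = -100)
V*D = 0*(-100) = 0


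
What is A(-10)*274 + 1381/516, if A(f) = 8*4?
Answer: 4525669/516 ≈ 8770.7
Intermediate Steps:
A(f) = 32
A(-10)*274 + 1381/516 = 32*274 + 1381/516 = 8768 + 1381*(1/516) = 8768 + 1381/516 = 4525669/516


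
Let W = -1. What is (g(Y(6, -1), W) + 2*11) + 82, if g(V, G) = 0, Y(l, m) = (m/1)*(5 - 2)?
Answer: 104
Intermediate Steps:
Y(l, m) = 3*m (Y(l, m) = (m*1)*3 = m*3 = 3*m)
(g(Y(6, -1), W) + 2*11) + 82 = (0 + 2*11) + 82 = (0 + 22) + 82 = 22 + 82 = 104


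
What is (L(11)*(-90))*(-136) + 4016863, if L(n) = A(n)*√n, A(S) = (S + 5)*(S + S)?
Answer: 4016863 + 4308480*√11 ≈ 1.8306e+7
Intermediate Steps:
A(S) = 2*S*(5 + S) (A(S) = (5 + S)*(2*S) = 2*S*(5 + S))
L(n) = 2*n^(3/2)*(5 + n) (L(n) = (2*n*(5 + n))*√n = 2*n^(3/2)*(5 + n))
(L(11)*(-90))*(-136) + 4016863 = ((2*11^(3/2)*(5 + 11))*(-90))*(-136) + 4016863 = ((2*(11*√11)*16)*(-90))*(-136) + 4016863 = ((352*√11)*(-90))*(-136) + 4016863 = -31680*√11*(-136) + 4016863 = 4308480*√11 + 4016863 = 4016863 + 4308480*√11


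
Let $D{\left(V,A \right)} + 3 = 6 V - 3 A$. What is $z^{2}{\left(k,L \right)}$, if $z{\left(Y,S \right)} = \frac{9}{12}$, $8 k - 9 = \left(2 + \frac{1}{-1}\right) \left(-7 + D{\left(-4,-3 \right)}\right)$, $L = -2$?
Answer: $\frac{9}{16} \approx 0.5625$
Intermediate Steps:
$D{\left(V,A \right)} = -3 - 3 A + 6 V$ ($D{\left(V,A \right)} = -3 - \left(- 6 V + 3 A\right) = -3 - 3 A + 6 V$)
$k = -2$ ($k = \frac{9}{8} + \frac{\left(2 + \frac{1}{-1}\right) \left(-7 - 18\right)}{8} = \frac{9}{8} + \frac{\left(2 - 1\right) \left(-7 - 18\right)}{8} = \frac{9}{8} + \frac{1 \left(-7 - 18\right)}{8} = \frac{9}{8} + \frac{1 \left(-25\right)}{8} = \frac{9}{8} + \frac{1}{8} \left(-25\right) = \frac{9}{8} - \frac{25}{8} = -2$)
$z{\left(Y,S \right)} = \frac{3}{4}$ ($z{\left(Y,S \right)} = 9 \cdot \frac{1}{12} = \frac{3}{4}$)
$z^{2}{\left(k,L \right)} = \left(\frac{3}{4}\right)^{2} = \frac{9}{16}$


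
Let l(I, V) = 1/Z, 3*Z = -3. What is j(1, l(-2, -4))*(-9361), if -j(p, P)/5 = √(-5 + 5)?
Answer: 0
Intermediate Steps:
Z = -1 (Z = (⅓)*(-3) = -1)
l(I, V) = -1 (l(I, V) = 1/(-1) = -1)
j(p, P) = 0 (j(p, P) = -5*√(-5 + 5) = -5*√0 = -5*0 = 0)
j(1, l(-2, -4))*(-9361) = 0*(-9361) = 0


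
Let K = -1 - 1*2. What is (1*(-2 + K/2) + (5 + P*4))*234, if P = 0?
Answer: 351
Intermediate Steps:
K = -3 (K = -1 - 2 = -3)
(1*(-2 + K/2) + (5 + P*4))*234 = (1*(-2 - 3/2) + (5 + 0*4))*234 = (1*(-2 - 3*½) + (5 + 0))*234 = (1*(-2 - 3/2) + 5)*234 = (1*(-7/2) + 5)*234 = (-7/2 + 5)*234 = (3/2)*234 = 351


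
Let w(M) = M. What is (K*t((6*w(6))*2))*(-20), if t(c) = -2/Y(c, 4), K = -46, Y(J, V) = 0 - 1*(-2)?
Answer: -920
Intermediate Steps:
Y(J, V) = 2 (Y(J, V) = 0 + 2 = 2)
t(c) = -1 (t(c) = -2/2 = -2*½ = -1)
(K*t((6*w(6))*2))*(-20) = -46*(-1)*(-20) = 46*(-20) = -920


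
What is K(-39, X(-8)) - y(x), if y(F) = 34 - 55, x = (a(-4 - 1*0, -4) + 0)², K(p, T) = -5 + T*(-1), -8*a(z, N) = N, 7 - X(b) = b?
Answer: 1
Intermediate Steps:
X(b) = 7 - b
a(z, N) = -N/8
K(p, T) = -5 - T
x = ¼ (x = (-⅛*(-4) + 0)² = (½ + 0)² = (½)² = ¼ ≈ 0.25000)
y(F) = -21
K(-39, X(-8)) - y(x) = (-5 - (7 - 1*(-8))) - 1*(-21) = (-5 - (7 + 8)) + 21 = (-5 - 1*15) + 21 = (-5 - 15) + 21 = -20 + 21 = 1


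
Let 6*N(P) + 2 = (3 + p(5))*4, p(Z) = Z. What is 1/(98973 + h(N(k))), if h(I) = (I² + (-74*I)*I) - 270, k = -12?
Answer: 1/96878 ≈ 1.0322e-5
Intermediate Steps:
N(P) = 5 (N(P) = -⅓ + ((3 + 5)*4)/6 = -⅓ + (8*4)/6 = -⅓ + (⅙)*32 = -⅓ + 16/3 = 5)
h(I) = -270 - 73*I² (h(I) = (I² - 74*I²) - 270 = -73*I² - 270 = -270 - 73*I²)
1/(98973 + h(N(k))) = 1/(98973 + (-270 - 73*5²)) = 1/(98973 + (-270 - 73*25)) = 1/(98973 + (-270 - 1825)) = 1/(98973 - 2095) = 1/96878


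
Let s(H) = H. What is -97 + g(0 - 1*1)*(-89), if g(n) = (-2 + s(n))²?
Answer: -898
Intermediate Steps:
g(n) = (-2 + n)²
-97 + g(0 - 1*1)*(-89) = -97 + (-2 + (0 - 1*1))²*(-89) = -97 + (-2 + (0 - 1))²*(-89) = -97 + (-2 - 1)²*(-89) = -97 + (-3)²*(-89) = -97 + 9*(-89) = -97 - 801 = -898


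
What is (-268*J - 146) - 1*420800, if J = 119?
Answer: -452838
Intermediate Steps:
(-268*J - 146) - 1*420800 = (-268*119 - 146) - 1*420800 = (-31892 - 146) - 420800 = -32038 - 420800 = -452838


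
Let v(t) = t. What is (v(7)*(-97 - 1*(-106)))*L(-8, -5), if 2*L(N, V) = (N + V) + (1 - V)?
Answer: -441/2 ≈ -220.50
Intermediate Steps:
L(N, V) = ½ + N/2 (L(N, V) = ((N + V) + (1 - V))/2 = (1 + N)/2 = ½ + N/2)
(v(7)*(-97 - 1*(-106)))*L(-8, -5) = (7*(-97 - 1*(-106)))*(½ + (½)*(-8)) = (7*(-97 + 106))*(½ - 4) = (7*9)*(-7/2) = 63*(-7/2) = -441/2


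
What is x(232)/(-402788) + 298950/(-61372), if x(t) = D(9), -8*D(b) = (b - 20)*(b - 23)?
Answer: -120412291189/24719905136 ≈ -4.8711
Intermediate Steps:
D(b) = -(-23 + b)*(-20 + b)/8 (D(b) = -(b - 20)*(b - 23)/8 = -(-20 + b)*(-23 + b)/8 = -(-23 + b)*(-20 + b)/8)
x(t) = -77/4 (x(t) = -115/2 - ⅛*9² + (43/8)*9 = -115/2 - ⅛*81 + 387/8 = -115/2 - 81/8 + 387/8 = -77/4)
x(232)/(-402788) + 298950/(-61372) = -77/4/(-402788) + 298950/(-61372) = -77/4*(-1/402788) + 298950*(-1/61372) = 77/1611152 - 149475/30686 = -120412291189/24719905136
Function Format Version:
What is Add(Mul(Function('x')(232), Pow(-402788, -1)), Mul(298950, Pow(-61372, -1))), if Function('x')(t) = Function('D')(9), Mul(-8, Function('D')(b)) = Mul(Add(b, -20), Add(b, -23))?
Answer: Rational(-120412291189, 24719905136) ≈ -4.8711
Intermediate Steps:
Function('D')(b) = Mul(Rational(-1, 8), Add(-23, b), Add(-20, b)) (Function('D')(b) = Mul(Rational(-1, 8), Mul(Add(b, -20), Add(b, -23))) = Mul(Rational(-1, 8), Mul(Add(-20, b), Add(-23, b))) = Mul(Rational(-1, 8), Mul(Add(-23, b), Add(-20, b))) = Mul(Rational(-1, 8), Add(-23, b), Add(-20, b)))
Function('x')(t) = Rational(-77, 4) (Function('x')(t) = Add(Rational(-115, 2), Mul(Rational(-1, 8), Pow(9, 2)), Mul(Rational(43, 8), 9)) = Add(Rational(-115, 2), Mul(Rational(-1, 8), 81), Rational(387, 8)) = Add(Rational(-115, 2), Rational(-81, 8), Rational(387, 8)) = Rational(-77, 4))
Add(Mul(Function('x')(232), Pow(-402788, -1)), Mul(298950, Pow(-61372, -1))) = Add(Mul(Rational(-77, 4), Pow(-402788, -1)), Mul(298950, Pow(-61372, -1))) = Add(Mul(Rational(-77, 4), Rational(-1, 402788)), Mul(298950, Rational(-1, 61372))) = Add(Rational(77, 1611152), Rational(-149475, 30686)) = Rational(-120412291189, 24719905136)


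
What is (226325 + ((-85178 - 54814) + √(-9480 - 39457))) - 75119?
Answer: 11214 + I*√48937 ≈ 11214.0 + 221.22*I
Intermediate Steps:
(226325 + ((-85178 - 54814) + √(-9480 - 39457))) - 75119 = (226325 + (-139992 + √(-48937))) - 75119 = (226325 + (-139992 + I*√48937)) - 75119 = (86333 + I*√48937) - 75119 = 11214 + I*√48937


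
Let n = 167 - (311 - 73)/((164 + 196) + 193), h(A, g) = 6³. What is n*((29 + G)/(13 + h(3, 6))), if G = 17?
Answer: 605314/18091 ≈ 33.459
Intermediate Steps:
h(A, g) = 216
n = 13159/79 (n = 167 - 238/(360 + 193) = 167 - 238/553 = 167 - 1*34/79 = 167 - 34/79 = 13159/79 ≈ 166.57)
n*((29 + G)/(13 + h(3, 6))) = 13159*((29 + 17)/(13 + 216))/79 = 13159*(46/229)/79 = 13159*(46*(1/229))/79 = (13159/79)*(46/229) = 605314/18091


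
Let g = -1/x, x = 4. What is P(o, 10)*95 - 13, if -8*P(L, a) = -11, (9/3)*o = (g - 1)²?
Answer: 941/8 ≈ 117.63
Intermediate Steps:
g = -¼ (g = -1/4 = -1*¼ = -¼ ≈ -0.25000)
o = 25/48 (o = (-¼ - 1)²/3 = (-5/4)²/3 = (⅓)*(25/16) = 25/48 ≈ 0.52083)
P(L, a) = 11/8 (P(L, a) = -⅛*(-11) = 11/8)
P(o, 10)*95 - 13 = (11/8)*95 - 13 = 1045/8 - 13 = 941/8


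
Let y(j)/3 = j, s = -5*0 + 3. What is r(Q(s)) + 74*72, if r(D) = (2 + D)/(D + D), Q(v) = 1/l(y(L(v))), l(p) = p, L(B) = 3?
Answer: 10675/2 ≈ 5337.5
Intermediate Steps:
s = 3 (s = 0 + 3 = 3)
y(j) = 3*j
Q(v) = ⅑ (Q(v) = 1/(3*3) = 1/9 = ⅑)
r(D) = (2 + D)/(2*D) (r(D) = (2 + D)/((2*D)) = (2 + D)*(1/(2*D)) = (2 + D)/(2*D))
r(Q(s)) + 74*72 = (2 + ⅑)/(2*(⅑)) + 74*72 = (½)*9*(19/9) + 5328 = 19/2 + 5328 = 10675/2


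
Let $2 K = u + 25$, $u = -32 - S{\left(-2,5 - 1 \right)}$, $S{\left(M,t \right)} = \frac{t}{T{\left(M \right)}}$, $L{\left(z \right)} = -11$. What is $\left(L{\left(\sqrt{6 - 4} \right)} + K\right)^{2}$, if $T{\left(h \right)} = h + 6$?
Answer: $225$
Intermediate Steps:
$T{\left(h \right)} = 6 + h$
$S{\left(M,t \right)} = \frac{t}{6 + M}$
$u = -33$ ($u = -32 - \frac{5 - 1}{6 - 2} = -32 - \frac{4}{4} = -32 - 4 \cdot \frac{1}{4} = -32 - 1 = -33$)
$K = -4$ ($K = \frac{-33 + 25}{2} = \frac{1}{2} \left(-8\right) = -4$)
$\left(L{\left(\sqrt{6 - 4} \right)} + K\right)^{2} = \left(-11 - 4\right)^{2} = \left(-15\right)^{2} = 225$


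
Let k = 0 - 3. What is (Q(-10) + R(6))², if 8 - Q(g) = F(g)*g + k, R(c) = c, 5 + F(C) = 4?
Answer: 49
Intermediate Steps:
F(C) = -1 (F(C) = -5 + 4 = -1)
k = -3
Q(g) = 11 + g (Q(g) = 8 - (-g - 3) = 8 - (-3 - g) = 8 + (3 + g) = 11 + g)
(Q(-10) + R(6))² = ((11 - 10) + 6)² = (1 + 6)² = 7² = 49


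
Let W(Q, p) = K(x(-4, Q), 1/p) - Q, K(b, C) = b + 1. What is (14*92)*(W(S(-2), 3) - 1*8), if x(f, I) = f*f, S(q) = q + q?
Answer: 16744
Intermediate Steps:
S(q) = 2*q
x(f, I) = f**2
K(b, C) = 1 + b
W(Q, p) = 17 - Q (W(Q, p) = (1 + (-4)**2) - Q = (1 + 16) - Q = 17 - Q)
(14*92)*(W(S(-2), 3) - 1*8) = (14*92)*((17 - 2*(-2)) - 1*8) = 1288*((17 - 1*(-4)) - 8) = 1288*((17 + 4) - 8) = 1288*(21 - 8) = 1288*13 = 16744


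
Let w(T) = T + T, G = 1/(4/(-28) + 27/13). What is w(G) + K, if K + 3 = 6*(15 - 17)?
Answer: -1229/88 ≈ -13.966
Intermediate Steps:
G = 91/176 (G = 1/(4*(-1/28) + 27*(1/13)) = 1/(-1/7 + 27/13) = 1/(176/91) = 91/176 ≈ 0.51705)
K = -15 (K = -3 + 6*(15 - 17) = -3 + 6*(-2) = -3 - 12 = -15)
w(T) = 2*T
w(G) + K = 2*(91/176) - 15 = 91/88 - 15 = -1229/88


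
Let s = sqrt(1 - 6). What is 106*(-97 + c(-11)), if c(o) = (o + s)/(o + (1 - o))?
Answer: -11448 + 106*I*sqrt(5) ≈ -11448.0 + 237.02*I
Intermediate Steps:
s = I*sqrt(5) (s = sqrt(-5) = I*sqrt(5) ≈ 2.2361*I)
c(o) = o + I*sqrt(5) (c(o) = (o + I*sqrt(5))/(o + (1 - o)) = (o + I*sqrt(5))/1 = (o + I*sqrt(5))*1 = o + I*sqrt(5))
106*(-97 + c(-11)) = 106*(-97 + (-11 + I*sqrt(5))) = 106*(-108 + I*sqrt(5)) = -11448 + 106*I*sqrt(5)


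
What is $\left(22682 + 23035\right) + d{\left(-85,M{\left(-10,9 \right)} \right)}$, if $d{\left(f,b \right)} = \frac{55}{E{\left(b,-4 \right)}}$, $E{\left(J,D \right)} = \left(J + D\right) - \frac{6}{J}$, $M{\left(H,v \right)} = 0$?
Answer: $45717$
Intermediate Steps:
$E{\left(J,D \right)} = D + J - \frac{6}{J}$ ($E{\left(J,D \right)} = \left(D + J\right) - \frac{6}{J} = D + J - \frac{6}{J}$)
$d{\left(f,b \right)} = \frac{55}{-4 + b - \frac{6}{b}}$
$\left(22682 + 23035\right) + d{\left(-85,M{\left(-10,9 \right)} \right)} = \left(22682 + 23035\right) - \frac{0}{6 - 0 \left(-4 + 0\right)} = 45717 - \frac{0}{6 - 0 \left(-4\right)} = 45717 - \frac{0}{6 + 0} = 45717 - \frac{0}{6} = 45717 - 0 \cdot \frac{1}{6} = 45717 + 0 = 45717$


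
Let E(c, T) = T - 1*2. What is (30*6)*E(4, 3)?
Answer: 180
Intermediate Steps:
E(c, T) = -2 + T (E(c, T) = T - 2 = -2 + T)
(30*6)*E(4, 3) = (30*6)*(-2 + 3) = 180*1 = 180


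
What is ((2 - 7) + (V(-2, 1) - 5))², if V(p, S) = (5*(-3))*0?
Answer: 100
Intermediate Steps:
V(p, S) = 0 (V(p, S) = -15*0 = 0)
((2 - 7) + (V(-2, 1) - 5))² = ((2 - 7) + (0 - 5))² = (-5 - 5)² = (-10)² = 100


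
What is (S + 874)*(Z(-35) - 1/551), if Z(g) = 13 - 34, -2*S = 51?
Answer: -9818842/551 ≈ -17820.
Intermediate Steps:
S = -51/2 (S = -½*51 = -51/2 ≈ -25.500)
Z(g) = -21
(S + 874)*(Z(-35) - 1/551) = (-51/2 + 874)*(-21 - 1/551) = 1697*(-21 - 1*1/551)/2 = 1697*(-21 - 1/551)/2 = (1697/2)*(-11572/551) = -9818842/551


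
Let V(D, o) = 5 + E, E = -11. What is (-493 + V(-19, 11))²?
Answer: 249001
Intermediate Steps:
V(D, o) = -6 (V(D, o) = 5 - 11 = -6)
(-493 + V(-19, 11))² = (-493 - 6)² = (-499)² = 249001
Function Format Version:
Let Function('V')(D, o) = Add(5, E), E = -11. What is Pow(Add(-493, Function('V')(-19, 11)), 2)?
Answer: 249001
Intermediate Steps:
Function('V')(D, o) = -6 (Function('V')(D, o) = Add(5, -11) = -6)
Pow(Add(-493, Function('V')(-19, 11)), 2) = Pow(Add(-493, -6), 2) = Pow(-499, 2) = 249001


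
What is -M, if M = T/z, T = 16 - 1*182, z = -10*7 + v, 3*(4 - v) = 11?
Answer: -498/209 ≈ -2.3828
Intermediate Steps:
v = ⅓ (v = 4 - ⅓*11 = 4 - 11/3 = ⅓ ≈ 0.33333)
z = -209/3 (z = -10*7 + ⅓ = -70 + ⅓ = -209/3 ≈ -69.667)
T = -166 (T = 16 - 182 = -166)
M = 498/209 (M = -166/(-209/3) = -166*(-3/209) = 498/209 ≈ 2.3828)
-M = -1*498/209 = -498/209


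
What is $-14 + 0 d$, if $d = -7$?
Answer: $-14$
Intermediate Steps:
$-14 + 0 d = -14 + 0 \left(-7\right) = -14 + 0 = -14$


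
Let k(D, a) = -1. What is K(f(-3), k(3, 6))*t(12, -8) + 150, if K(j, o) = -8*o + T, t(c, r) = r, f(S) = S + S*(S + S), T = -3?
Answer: 110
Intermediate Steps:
f(S) = S + 2*S² (f(S) = S + S*(2*S) = S + 2*S²)
K(j, o) = -3 - 8*o (K(j, o) = -8*o - 3 = -3 - 8*o)
K(f(-3), k(3, 6))*t(12, -8) + 150 = (-3 - 8*(-1))*(-8) + 150 = (-3 + 8)*(-8) + 150 = 5*(-8) + 150 = -40 + 150 = 110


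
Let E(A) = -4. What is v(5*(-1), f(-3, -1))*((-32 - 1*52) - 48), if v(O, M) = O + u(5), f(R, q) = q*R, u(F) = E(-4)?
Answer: 1188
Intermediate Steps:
u(F) = -4
f(R, q) = R*q
v(O, M) = -4 + O (v(O, M) = O - 4 = -4 + O)
v(5*(-1), f(-3, -1))*((-32 - 1*52) - 48) = (-4 + 5*(-1))*((-32 - 1*52) - 48) = (-4 - 5)*((-32 - 52) - 48) = -9*(-84 - 48) = -9*(-132) = 1188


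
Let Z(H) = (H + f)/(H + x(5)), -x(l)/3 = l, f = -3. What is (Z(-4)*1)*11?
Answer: 77/19 ≈ 4.0526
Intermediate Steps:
x(l) = -3*l
Z(H) = (-3 + H)/(-15 + H) (Z(H) = (H - 3)/(H - 3*5) = (-3 + H)/(H - 15) = (-3 + H)/(-15 + H))
(Z(-4)*1)*11 = (((-3 - 4)/(-15 - 4))*1)*11 = ((-7/(-19))*1)*11 = (-1/19*(-7)*1)*11 = ((7/19)*1)*11 = (7/19)*11 = 77/19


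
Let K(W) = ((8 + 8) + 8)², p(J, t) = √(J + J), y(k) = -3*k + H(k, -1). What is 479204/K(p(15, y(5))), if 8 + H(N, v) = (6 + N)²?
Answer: 119801/144 ≈ 831.95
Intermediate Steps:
H(N, v) = -8 + (6 + N)²
y(k) = -8 + (6 + k)² - 3*k (y(k) = -3*k + (-8 + (6 + k)²) = -8 + (6 + k)² - 3*k)
p(J, t) = √2*√J (p(J, t) = √(2*J) = √2*√J)
K(W) = 576 (K(W) = (16 + 8)² = 24² = 576)
479204/K(p(15, y(5))) = 479204/576 = 479204*(1/576) = 119801/144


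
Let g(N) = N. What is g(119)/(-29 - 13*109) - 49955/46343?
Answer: -77749747/67011978 ≈ -1.1602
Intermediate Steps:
g(119)/(-29 - 13*109) - 49955/46343 = 119/(-29 - 13*109) - 49955/46343 = 119/(-29 - 1417) - 49955*1/46343 = 119/(-1446) - 49955/46343 = 119*(-1/1446) - 49955/46343 = -119/1446 - 49955/46343 = -77749747/67011978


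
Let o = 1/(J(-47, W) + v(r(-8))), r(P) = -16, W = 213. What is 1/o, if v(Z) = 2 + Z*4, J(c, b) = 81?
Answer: 19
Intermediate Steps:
v(Z) = 2 + 4*Z
o = 1/19 (o = 1/(81 + (2 + 4*(-16))) = 1/(81 + (2 - 64)) = 1/(81 - 62) = 1/19 ≈ 0.052632)
1/o = 1/(1/19) = 19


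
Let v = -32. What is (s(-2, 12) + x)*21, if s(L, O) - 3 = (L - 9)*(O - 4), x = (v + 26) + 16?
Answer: -1575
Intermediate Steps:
x = 10 (x = (-32 + 26) + 16 = -6 + 16 = 10)
s(L, O) = 3 + (-9 + L)*(-4 + O) (s(L, O) = 3 + (L - 9)*(O - 4) = 3 + (-9 + L)*(-4 + O))
(s(-2, 12) + x)*21 = ((39 - 9*12 - 4*(-2) - 2*12) + 10)*21 = ((39 - 108 + 8 - 24) + 10)*21 = (-85 + 10)*21 = -75*21 = -1575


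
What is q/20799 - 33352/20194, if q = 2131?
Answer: -325327417/210007503 ≈ -1.5491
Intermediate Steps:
q/20799 - 33352/20194 = 2131/20799 - 33352/20194 = 2131*(1/20799) - 33352*1/20194 = 2131/20799 - 16676/10097 = -325327417/210007503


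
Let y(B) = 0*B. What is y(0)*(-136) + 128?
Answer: 128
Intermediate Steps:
y(B) = 0
y(0)*(-136) + 128 = 0*(-136) + 128 = 0 + 128 = 128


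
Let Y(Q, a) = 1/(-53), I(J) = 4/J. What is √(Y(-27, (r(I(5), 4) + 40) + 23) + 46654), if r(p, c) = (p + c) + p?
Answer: √131051033/53 ≈ 216.00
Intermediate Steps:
r(p, c) = c + 2*p (r(p, c) = (c + p) + p = c + 2*p)
Y(Q, a) = -1/53
√(Y(-27, (r(I(5), 4) + 40) + 23) + 46654) = √(-1/53 + 46654) = √(2472661/53) = √131051033/53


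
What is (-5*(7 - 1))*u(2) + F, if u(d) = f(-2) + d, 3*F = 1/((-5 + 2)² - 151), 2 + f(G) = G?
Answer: 25559/426 ≈ 59.998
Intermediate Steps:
f(G) = -2 + G
F = -1/426 (F = 1/(3*((-5 + 2)² - 151)) = 1/(3*((-3)² - 151)) = 1/(3*(9 - 151)) = (⅓)/(-142) = (⅓)*(-1/142) = -1/426 ≈ -0.0023474)
u(d) = -4 + d (u(d) = (-2 - 2) + d = -4 + d)
(-5*(7 - 1))*u(2) + F = (-5*(7 - 1))*(-4 + 2) - 1/426 = -5*6*(-2) - 1/426 = -30*(-2) - 1/426 = 60 - 1/426 = 25559/426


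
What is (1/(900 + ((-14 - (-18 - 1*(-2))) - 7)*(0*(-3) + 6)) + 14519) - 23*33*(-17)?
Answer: 23857141/870 ≈ 27422.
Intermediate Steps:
(1/(900 + ((-14 - (-18 - 1*(-2))) - 7)*(0*(-3) + 6)) + 14519) - 23*33*(-17) = (1/(900 + ((-14 - (-18 + 2)) - 7)*(0 + 6)) + 14519) - 759*(-17) = (1/(900 + ((-14 - 1*(-16)) - 7)*6) + 14519) - 1*(-12903) = (1/(900 + ((-14 + 16) - 7)*6) + 14519) + 12903 = (1/(900 + (2 - 7)*6) + 14519) + 12903 = (1/(900 - 5*6) + 14519) + 12903 = (1/(900 - 30) + 14519) + 12903 = (1/870 + 14519) + 12903 = 12631531/870 + 12903 = 23857141/870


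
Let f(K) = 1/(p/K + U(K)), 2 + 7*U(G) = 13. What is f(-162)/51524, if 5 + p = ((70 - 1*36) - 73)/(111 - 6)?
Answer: 2835/234382676 ≈ 1.2096e-5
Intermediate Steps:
U(G) = 11/7 (U(G) = -2/7 + (⅐)*13 = -2/7 + 13/7 = 11/7)
p = -188/35 (p = -5 + ((70 - 1*36) - 73)/(111 - 6) = -5 + ((70 - 36) - 73)/105 = -5 + (34 - 73)*(1/105) = -5 - 39*1/105 = -5 - 13/35 = -188/35 ≈ -5.3714)
f(K) = 1/(11/7 - 188/(35*K)) (f(K) = 1/(-188/(35*K) + 11/7) = 1/(11/7 - 188/(35*K)))
f(-162)/51524 = (35*(-162)/(-188 + 55*(-162)))/51524 = (35*(-162)/(-188 - 8910))*(1/51524) = (35*(-162)/(-9098))*(1/51524) = (35*(-162)*(-1/9098))*(1/51524) = (2835/4549)*(1/51524) = 2835/234382676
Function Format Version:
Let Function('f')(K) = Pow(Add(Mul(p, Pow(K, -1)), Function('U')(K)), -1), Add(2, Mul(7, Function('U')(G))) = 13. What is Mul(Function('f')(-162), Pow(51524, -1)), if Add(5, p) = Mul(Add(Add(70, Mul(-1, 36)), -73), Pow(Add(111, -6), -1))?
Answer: Rational(2835, 234382676) ≈ 1.2096e-5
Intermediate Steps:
Function('U')(G) = Rational(11, 7) (Function('U')(G) = Add(Rational(-2, 7), Mul(Rational(1, 7), 13)) = Add(Rational(-2, 7), Rational(13, 7)) = Rational(11, 7))
p = Rational(-188, 35) (p = Add(-5, Mul(Add(Add(70, Mul(-1, 36)), -73), Pow(Add(111, -6), -1))) = Add(-5, Mul(Add(Add(70, -36), -73), Pow(105, -1))) = Add(-5, Mul(Add(34, -73), Rational(1, 105))) = Add(-5, Mul(-39, Rational(1, 105))) = Add(-5, Rational(-13, 35)) = Rational(-188, 35) ≈ -5.3714)
Function('f')(K) = Pow(Add(Rational(11, 7), Mul(Rational(-188, 35), Pow(K, -1))), -1) (Function('f')(K) = Pow(Add(Mul(Rational(-188, 35), Pow(K, -1)), Rational(11, 7)), -1) = Pow(Add(Rational(11, 7), Mul(Rational(-188, 35), Pow(K, -1))), -1))
Mul(Function('f')(-162), Pow(51524, -1)) = Mul(Mul(35, -162, Pow(Add(-188, Mul(55, -162)), -1)), Pow(51524, -1)) = Mul(Mul(35, -162, Pow(Add(-188, -8910), -1)), Rational(1, 51524)) = Mul(Mul(35, -162, Pow(-9098, -1)), Rational(1, 51524)) = Mul(Mul(35, -162, Rational(-1, 9098)), Rational(1, 51524)) = Mul(Rational(2835, 4549), Rational(1, 51524)) = Rational(2835, 234382676)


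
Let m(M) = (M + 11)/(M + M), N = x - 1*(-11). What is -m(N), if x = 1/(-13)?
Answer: -285/284 ≈ -1.0035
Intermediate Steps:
x = -1/13 ≈ -0.076923
N = 142/13 (N = -1/13 - 1*(-11) = -1/13 + 11 = 142/13 ≈ 10.923)
m(M) = (11 + M)/(2*M) (m(M) = (11 + M)/((2*M)) = (11 + M)*(1/(2*M)) = (11 + M)/(2*M))
-m(N) = -(11 + 142/13)/(2*142/13) = -13*285/(2*142*13) = -1*285/284 = -285/284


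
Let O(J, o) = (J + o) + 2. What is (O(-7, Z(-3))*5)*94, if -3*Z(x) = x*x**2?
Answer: 1880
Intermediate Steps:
Z(x) = -x**3/3 (Z(x) = -x*x**2/3 = -x**3/3)
O(J, o) = 2 + J + o
(O(-7, Z(-3))*5)*94 = ((2 - 7 - 1/3*(-3)**3)*5)*94 = ((2 - 7 - 1/3*(-27))*5)*94 = ((2 - 7 + 9)*5)*94 = (4*5)*94 = 20*94 = 1880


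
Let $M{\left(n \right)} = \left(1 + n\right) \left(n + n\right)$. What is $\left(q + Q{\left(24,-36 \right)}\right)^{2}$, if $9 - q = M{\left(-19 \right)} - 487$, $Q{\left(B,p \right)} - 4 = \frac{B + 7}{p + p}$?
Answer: $\frac{176331841}{5184} \approx 34015.0$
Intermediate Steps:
$M{\left(n \right)} = 2 n \left(1 + n\right)$ ($M{\left(n \right)} = \left(1 + n\right) 2 n = 2 n \left(1 + n\right)$)
$Q{\left(B,p \right)} = 4 + \frac{7 + B}{2 p}$ ($Q{\left(B,p \right)} = 4 + \frac{B + 7}{p + p} = 4 + \frac{7 + B}{2 p}$)
$q = -188$ ($q = 9 - \left(2 \left(-19\right) \left(1 - 19\right) - 487\right) = 9 - \left(2 \left(-19\right) \left(-18\right) - 487\right) = 9 - \left(684 - 487\right) = 9 - 197 = -188$)
$\left(q + Q{\left(24,-36 \right)}\right)^{2} = \left(-188 + \frac{7 + 24 + 8 \left(-36\right)}{2 \left(-36\right)}\right)^{2} = \left(-188 + \frac{1}{2} \left(- \frac{1}{36}\right) \left(7 + 24 - 288\right)\right)^{2} = \left(-188 + \frac{1}{2} \left(- \frac{1}{36}\right) \left(-257\right)\right)^{2} = \left(-188 + \frac{257}{72}\right)^{2} = \left(- \frac{13279}{72}\right)^{2} = \frac{176331841}{5184}$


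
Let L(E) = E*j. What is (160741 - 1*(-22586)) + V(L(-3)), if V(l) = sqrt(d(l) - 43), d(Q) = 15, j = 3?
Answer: 183327 + 2*I*sqrt(7) ≈ 1.8333e+5 + 5.2915*I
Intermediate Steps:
L(E) = 3*E (L(E) = E*3 = 3*E)
V(l) = 2*I*sqrt(7) (V(l) = sqrt(15 - 43) = sqrt(-28) = 2*I*sqrt(7))
(160741 - 1*(-22586)) + V(L(-3)) = (160741 - 1*(-22586)) + 2*I*sqrt(7) = (160741 + 22586) + 2*I*sqrt(7) = 183327 + 2*I*sqrt(7)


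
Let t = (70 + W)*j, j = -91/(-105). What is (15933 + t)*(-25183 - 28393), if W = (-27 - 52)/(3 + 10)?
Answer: -4282972592/5 ≈ -8.5659e+8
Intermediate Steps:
W = -79/13 ≈ -6.0769
j = 13/15 (j = -91*(-1/105) = 13/15 ≈ 0.86667)
t = 277/5 (t = (70 - 79/13)*(13/15) = (831/13)*(13/15) = 277/5 ≈ 55.400)
(15933 + t)*(-25183 - 28393) = (15933 + 277/5)*(-25183 - 28393) = (79942/5)*(-53576) = -4282972592/5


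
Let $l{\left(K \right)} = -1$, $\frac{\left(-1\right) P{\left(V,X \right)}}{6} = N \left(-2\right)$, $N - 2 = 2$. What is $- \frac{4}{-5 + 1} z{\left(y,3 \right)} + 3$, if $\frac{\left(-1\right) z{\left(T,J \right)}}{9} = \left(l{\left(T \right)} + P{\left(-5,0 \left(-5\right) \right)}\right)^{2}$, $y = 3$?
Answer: $-19878$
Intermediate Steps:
$N = 4$ ($N = 2 + 2 = 4$)
$P{\left(V,X \right)} = 48$ ($P{\left(V,X \right)} = - 6 \cdot 4 \left(-2\right) = \left(-6\right) \left(-8\right) = 48$)
$z{\left(T,J \right)} = -19881$ ($z{\left(T,J \right)} = - 9 \left(-1 + 48\right)^{2} = - 9 \cdot 47^{2} = \left(-9\right) 2209 = -19881$)
$- \frac{4}{-5 + 1} z{\left(y,3 \right)} + 3 = - \frac{4}{-5 + 1} \left(-19881\right) + 3 = - \frac{4}{-4} \left(-19881\right) + 3 = \left(-4\right) \left(- \frac{1}{4}\right) \left(-19881\right) + 3 = 1 \left(-19881\right) + 3 = -19881 + 3 = -19878$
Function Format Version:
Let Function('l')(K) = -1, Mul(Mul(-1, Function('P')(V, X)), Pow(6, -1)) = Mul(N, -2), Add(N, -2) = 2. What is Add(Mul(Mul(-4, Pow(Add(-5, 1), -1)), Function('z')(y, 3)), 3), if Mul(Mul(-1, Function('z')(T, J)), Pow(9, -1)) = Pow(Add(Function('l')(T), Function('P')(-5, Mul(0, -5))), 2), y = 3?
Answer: -19878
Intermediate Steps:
N = 4 (N = Add(2, 2) = 4)
Function('P')(V, X) = 48 (Function('P')(V, X) = Mul(-6, Mul(4, -2)) = Mul(-6, -8) = 48)
Function('z')(T, J) = -19881 (Function('z')(T, J) = Mul(-9, Pow(Add(-1, 48), 2)) = Mul(-9, Pow(47, 2)) = Mul(-9, 2209) = -19881)
Add(Mul(Mul(-4, Pow(Add(-5, 1), -1)), Function('z')(y, 3)), 3) = Add(Mul(Mul(-4, Pow(Add(-5, 1), -1)), -19881), 3) = Add(Mul(Mul(-4, Pow(-4, -1)), -19881), 3) = Add(Mul(Mul(-4, Rational(-1, 4)), -19881), 3) = Add(Mul(1, -19881), 3) = Add(-19881, 3) = -19878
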